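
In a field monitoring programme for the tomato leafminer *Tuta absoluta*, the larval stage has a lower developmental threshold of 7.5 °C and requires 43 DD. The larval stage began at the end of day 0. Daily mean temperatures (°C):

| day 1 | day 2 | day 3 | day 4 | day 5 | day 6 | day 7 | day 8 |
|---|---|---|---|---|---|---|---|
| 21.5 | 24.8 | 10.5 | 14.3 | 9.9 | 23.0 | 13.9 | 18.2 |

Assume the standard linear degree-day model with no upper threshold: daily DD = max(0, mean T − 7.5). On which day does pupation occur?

day 5

Daily DD above 7.5 °C: 14.0, 17.3, 3.0, 6.8, 2.4, 15.5, 6.4, 10.7.
Cumulative: 14.0, 31.3, 34.3, 41.1, 43.5, 59.0, 65.4, 76.1.
The total first reaches 43 DD on day 5.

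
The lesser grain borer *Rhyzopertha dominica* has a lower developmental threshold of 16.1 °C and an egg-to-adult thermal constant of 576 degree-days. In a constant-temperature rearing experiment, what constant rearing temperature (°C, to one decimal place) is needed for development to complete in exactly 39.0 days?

30.9 °C

Required daily accumulation = 576 / 39.0 = 14.769 DD/day.
T = T_base + 14.769 = 16.1 + 14.769 = 30.869 ≈ 30.9 °C.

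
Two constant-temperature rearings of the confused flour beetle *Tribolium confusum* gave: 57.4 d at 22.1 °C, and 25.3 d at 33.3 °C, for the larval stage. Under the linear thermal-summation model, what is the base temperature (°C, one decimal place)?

13.3 °C

Linear rate model ⇒ the product D·(T − T_b) is constant across temperatures.
57.4·(22.1 − T_b) = 25.3·(33.3 − T_b)
T_b = (57.4·22.1 − 25.3·33.3) / (57.4 − 25.3) = 426.05 / 32.1 = 13.273 °C ≈ 13.3 °C.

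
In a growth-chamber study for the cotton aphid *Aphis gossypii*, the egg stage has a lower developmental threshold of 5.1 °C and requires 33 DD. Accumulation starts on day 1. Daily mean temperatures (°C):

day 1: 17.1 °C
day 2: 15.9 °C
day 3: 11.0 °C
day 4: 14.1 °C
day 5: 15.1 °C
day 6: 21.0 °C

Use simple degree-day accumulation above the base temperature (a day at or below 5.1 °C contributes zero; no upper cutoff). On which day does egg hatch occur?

Daily DD above 5.1 °C: 12.0, 10.8, 5.9, 9.0, 10.0, 15.9.
Cumulative: 12.0, 22.8, 28.7, 37.7, 47.7, 63.6.
The total first reaches 33 DD on day 4.

day 4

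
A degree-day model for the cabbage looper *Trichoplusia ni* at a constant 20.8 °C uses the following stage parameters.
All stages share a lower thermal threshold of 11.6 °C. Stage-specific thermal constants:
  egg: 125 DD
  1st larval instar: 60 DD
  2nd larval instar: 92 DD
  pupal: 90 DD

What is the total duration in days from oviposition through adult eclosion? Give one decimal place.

39.9 days

Daily accumulation at 20.8 °C = 20.8 − 11.6 = 9.2 DD/day.
Total K = 125 + 60 + 92 + 90 = 367 DD.
Total duration = 367 / 9.2 = 39.891 ≈ 39.9 days.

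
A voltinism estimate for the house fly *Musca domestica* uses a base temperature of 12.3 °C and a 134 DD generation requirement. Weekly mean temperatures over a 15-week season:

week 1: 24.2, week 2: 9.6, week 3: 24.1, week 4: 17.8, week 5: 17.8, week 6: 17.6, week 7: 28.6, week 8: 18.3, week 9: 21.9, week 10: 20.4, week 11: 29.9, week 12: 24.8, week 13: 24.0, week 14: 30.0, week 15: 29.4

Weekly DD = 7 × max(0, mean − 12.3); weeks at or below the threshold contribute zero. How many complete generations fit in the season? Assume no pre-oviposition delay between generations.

Weekly DD (7 × max(0, T̄ − 12.3)): 83.3, 0.0, 82.6, 38.5, 38.5, 37.1, 114.1, 42.0, 67.2, 56.7, 123.2, 87.5, 81.9, 123.9, 119.7.
Season total = 1096.2 DD.
Complete generations = ⌊1096.2 / 134⌋ = 8.

8 generations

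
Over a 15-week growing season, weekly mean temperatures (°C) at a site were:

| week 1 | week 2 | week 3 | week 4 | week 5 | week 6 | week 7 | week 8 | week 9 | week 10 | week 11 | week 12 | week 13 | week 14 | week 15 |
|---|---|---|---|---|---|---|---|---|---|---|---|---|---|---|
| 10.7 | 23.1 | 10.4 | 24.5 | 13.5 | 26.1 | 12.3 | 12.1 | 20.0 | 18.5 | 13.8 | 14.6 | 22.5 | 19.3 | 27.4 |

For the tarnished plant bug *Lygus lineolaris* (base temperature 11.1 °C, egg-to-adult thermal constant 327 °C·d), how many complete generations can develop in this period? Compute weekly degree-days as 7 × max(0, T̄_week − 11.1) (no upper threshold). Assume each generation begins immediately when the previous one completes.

Weekly DD (7 × max(0, T̄ − 11.1)): 0.0, 84.0, 0.0, 93.8, 16.8, 105.0, 8.4, 7.0, 62.3, 51.8, 18.9, 24.5, 79.8, 57.4, 114.1.
Season total = 723.8 DD.
Complete generations = ⌊723.8 / 327⌋ = 2.

2 generations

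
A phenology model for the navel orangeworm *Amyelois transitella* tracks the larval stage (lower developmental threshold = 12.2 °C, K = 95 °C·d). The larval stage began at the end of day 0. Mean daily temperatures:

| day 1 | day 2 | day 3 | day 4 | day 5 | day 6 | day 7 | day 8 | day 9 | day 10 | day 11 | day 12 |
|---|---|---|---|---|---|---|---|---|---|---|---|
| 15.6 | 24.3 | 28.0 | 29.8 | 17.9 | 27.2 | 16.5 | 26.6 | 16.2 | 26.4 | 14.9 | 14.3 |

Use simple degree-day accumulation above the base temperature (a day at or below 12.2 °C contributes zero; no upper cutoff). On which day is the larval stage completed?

Daily DD above 12.2 °C: 3.4, 12.1, 15.8, 17.6, 5.7, 15.0, 4.3, 14.4, 4.0, 14.2, 2.7, 2.1.
Cumulative: 3.4, 15.5, 31.3, 48.9, 54.6, 69.6, 73.9, 88.3, 92.3, 106.5, 109.2, 111.3.
The total first reaches 95 DD on day 10.

day 10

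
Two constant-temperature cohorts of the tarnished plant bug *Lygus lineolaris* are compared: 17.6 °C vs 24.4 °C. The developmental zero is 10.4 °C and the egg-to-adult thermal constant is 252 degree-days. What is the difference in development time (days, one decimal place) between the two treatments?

At 17.6 °C: 252 / (17.6 − 10.4) = 252 / 7.2 = 35.000 d.
At 24.4 °C: 252 / (24.4 − 10.4) = 252 / 14.0 = 18.000 d.
Difference = |35.000 − 18.000| = 17.000 ≈ 17.0 days.

17.0 days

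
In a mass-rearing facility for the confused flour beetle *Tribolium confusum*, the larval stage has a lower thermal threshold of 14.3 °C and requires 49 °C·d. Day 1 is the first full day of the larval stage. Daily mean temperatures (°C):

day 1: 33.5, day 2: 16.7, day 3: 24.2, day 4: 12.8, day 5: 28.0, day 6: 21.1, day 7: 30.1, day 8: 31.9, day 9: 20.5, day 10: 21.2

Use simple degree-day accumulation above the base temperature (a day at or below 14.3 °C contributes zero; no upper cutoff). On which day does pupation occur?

day 6

Daily DD above 14.3 °C: 19.2, 2.4, 9.9, 0.0, 13.7, 6.8, 15.8, 17.6, 6.2, 6.9.
Cumulative: 19.2, 21.6, 31.5, 31.5, 45.2, 52.0, 67.8, 85.4, 91.6, 98.5.
The total first reaches 49 DD on day 6.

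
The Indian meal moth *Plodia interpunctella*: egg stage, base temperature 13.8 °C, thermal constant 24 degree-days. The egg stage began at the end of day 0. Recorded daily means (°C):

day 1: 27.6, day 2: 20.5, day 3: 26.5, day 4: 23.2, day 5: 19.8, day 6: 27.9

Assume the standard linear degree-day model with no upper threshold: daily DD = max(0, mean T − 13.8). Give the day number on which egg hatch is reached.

Daily DD above 13.8 °C: 13.8, 6.7, 12.7, 9.4, 6.0, 14.1.
Cumulative: 13.8, 20.5, 33.2, 42.6, 48.6, 62.7.
The total first reaches 24 DD on day 3.

day 3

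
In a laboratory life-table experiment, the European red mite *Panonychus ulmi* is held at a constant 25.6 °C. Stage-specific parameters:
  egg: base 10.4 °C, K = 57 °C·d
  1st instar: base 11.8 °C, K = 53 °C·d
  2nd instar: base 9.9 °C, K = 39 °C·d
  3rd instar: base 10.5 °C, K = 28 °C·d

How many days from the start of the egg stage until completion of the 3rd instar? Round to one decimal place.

egg: 57 / (25.6 − 10.4) = 57 / 15.2 = 3.750 d.
1st instar: 53 / (25.6 − 11.8) = 53 / 13.8 = 3.841 d.
2nd instar: 39 / (25.6 − 9.9) = 39 / 15.7 = 2.484 d.
3rd instar: 28 / (25.6 − 10.5) = 28 / 15.1 = 1.854 d.
Sum = 11.929 ≈ 11.9 days.

11.9 days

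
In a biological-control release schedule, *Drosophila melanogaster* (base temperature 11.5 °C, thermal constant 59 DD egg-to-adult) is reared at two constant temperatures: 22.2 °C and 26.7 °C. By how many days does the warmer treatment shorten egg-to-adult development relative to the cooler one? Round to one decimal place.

At 22.2 °C: 59 / (22.2 − 11.5) = 59 / 10.7 = 5.514 d.
At 26.7 °C: 59 / (26.7 − 11.5) = 59 / 15.2 = 3.882 d.
Difference = |5.514 − 3.882| = 1.632 ≈ 1.6 days.

1.6 days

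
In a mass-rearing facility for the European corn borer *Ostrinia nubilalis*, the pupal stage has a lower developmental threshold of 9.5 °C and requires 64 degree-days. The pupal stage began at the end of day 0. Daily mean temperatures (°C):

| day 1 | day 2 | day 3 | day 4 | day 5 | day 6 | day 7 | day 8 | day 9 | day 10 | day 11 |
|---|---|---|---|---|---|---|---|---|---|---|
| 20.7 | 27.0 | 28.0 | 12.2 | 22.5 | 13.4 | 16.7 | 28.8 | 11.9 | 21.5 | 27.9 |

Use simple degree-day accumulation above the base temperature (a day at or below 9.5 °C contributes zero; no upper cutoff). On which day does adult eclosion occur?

Daily DD above 9.5 °C: 11.2, 17.5, 18.5, 2.7, 13.0, 3.9, 7.2, 19.3, 2.4, 12.0, 18.4.
Cumulative: 11.2, 28.7, 47.2, 49.9, 62.9, 66.8, 74.0, 93.3, 95.7, 107.7, 126.1.
The total first reaches 64 DD on day 6.

day 6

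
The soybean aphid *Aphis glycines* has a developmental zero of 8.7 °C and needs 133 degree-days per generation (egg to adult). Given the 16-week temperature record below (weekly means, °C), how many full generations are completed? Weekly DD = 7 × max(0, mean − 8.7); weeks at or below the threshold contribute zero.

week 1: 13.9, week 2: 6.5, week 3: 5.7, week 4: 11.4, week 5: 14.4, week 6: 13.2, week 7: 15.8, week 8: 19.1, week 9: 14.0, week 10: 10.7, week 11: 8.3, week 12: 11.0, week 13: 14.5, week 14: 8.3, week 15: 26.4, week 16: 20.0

Weekly DD (7 × max(0, T̄ − 8.7)): 36.4, 0.0, 0.0, 18.9, 39.9, 31.5, 49.7, 72.8, 37.1, 14.0, 0.0, 16.1, 40.6, 0.0, 123.9, 79.1.
Season total = 560.0 DD.
Complete generations = ⌊560.0 / 133⌋ = 4.

4 generations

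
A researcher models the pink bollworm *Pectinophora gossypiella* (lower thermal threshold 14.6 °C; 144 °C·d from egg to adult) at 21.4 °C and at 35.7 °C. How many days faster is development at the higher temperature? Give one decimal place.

14.4 days

At 21.4 °C: 144 / (21.4 − 14.6) = 144 / 6.8 = 21.176 d.
At 35.7 °C: 144 / (35.7 − 14.6) = 144 / 21.1 = 6.825 d.
Difference = |21.176 − 6.825| = 14.352 ≈ 14.4 days.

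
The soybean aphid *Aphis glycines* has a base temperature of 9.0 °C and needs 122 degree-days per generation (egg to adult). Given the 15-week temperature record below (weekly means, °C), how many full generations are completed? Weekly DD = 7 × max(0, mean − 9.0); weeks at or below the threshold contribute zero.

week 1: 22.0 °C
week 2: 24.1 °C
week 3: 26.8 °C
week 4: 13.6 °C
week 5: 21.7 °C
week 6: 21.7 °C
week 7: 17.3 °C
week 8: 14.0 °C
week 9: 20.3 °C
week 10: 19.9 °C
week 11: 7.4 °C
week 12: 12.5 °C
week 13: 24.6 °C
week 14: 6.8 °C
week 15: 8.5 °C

7 generations

Weekly DD (7 × max(0, T̄ − 9.0)): 91.0, 105.7, 124.6, 32.2, 88.9, 88.9, 58.1, 35.0, 79.1, 76.3, 0.0, 24.5, 109.2, 0.0, 0.0.
Season total = 913.5 DD.
Complete generations = ⌊913.5 / 122⌋ = 7.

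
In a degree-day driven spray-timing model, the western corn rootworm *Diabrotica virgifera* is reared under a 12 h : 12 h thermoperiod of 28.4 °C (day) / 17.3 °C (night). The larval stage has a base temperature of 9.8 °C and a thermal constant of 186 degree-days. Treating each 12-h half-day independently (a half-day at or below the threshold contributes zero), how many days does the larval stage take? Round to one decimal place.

14.3 days

Day half: max(0, 28.4 − 9.8) × 0.5 = 18.6 × 0.5 = 9.30 DD.
Night half: max(0, 17.3 − 9.8) × 0.5 = 7.5 × 0.5 = 3.75 DD.
Per 24 h: 13.05 DD/day.
Duration = 186 / 13.05 = 14.253 ≈ 14.3 days.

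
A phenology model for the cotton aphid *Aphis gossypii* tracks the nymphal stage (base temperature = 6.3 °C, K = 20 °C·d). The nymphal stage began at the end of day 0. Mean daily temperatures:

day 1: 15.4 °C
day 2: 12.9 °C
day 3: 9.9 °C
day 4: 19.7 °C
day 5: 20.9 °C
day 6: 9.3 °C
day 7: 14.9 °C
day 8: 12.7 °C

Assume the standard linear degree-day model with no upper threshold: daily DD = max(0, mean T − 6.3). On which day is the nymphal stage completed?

day 4

Daily DD above 6.3 °C: 9.1, 6.6, 3.6, 13.4, 14.6, 3.0, 8.6, 6.4.
Cumulative: 9.1, 15.7, 19.3, 32.7, 47.3, 50.3, 58.9, 65.3.
The total first reaches 20 DD on day 4.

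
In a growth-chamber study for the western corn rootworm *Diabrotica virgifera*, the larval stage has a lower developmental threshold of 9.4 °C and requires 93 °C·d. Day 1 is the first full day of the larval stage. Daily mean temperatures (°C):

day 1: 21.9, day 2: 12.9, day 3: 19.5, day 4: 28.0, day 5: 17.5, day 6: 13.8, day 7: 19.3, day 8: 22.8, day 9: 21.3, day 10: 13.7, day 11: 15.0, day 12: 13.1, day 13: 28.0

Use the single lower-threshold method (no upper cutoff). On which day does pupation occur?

Daily DD above 9.4 °C: 12.5, 3.5, 10.1, 18.6, 8.1, 4.4, 9.9, 13.4, 11.9, 4.3, 5.6, 3.7, 18.6.
Cumulative: 12.5, 16.0, 26.1, 44.7, 52.8, 57.2, 67.1, 80.5, 92.4, 96.7, 102.3, 106.0, 124.6.
The total first reaches 93 DD on day 10.

day 10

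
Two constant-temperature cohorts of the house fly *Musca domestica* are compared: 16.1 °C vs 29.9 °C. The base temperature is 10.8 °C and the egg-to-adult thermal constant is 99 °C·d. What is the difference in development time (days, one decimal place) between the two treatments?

At 16.1 °C: 99 / (16.1 − 10.8) = 99 / 5.3 = 18.679 d.
At 29.9 °C: 99 / (29.9 − 10.8) = 99 / 19.1 = 5.183 d.
Difference = |18.679 − 5.183| = 13.496 ≈ 13.5 days.

13.5 days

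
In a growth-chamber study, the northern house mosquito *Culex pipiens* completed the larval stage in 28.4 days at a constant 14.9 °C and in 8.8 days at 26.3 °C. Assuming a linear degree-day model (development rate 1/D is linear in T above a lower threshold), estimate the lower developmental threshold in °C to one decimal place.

9.8 °C

Linear rate model ⇒ the product D·(T − T_b) is constant across temperatures.
28.4·(14.9 − T_b) = 8.8·(26.3 − T_b)
T_b = (28.4·14.9 − 8.8·26.3) / (28.4 − 8.8) = 191.72 / 19.6 = 9.782 °C ≈ 9.8 °C.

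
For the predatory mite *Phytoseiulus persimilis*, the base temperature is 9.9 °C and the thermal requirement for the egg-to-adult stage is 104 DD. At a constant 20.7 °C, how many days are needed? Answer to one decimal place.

9.6 days

Daily accumulation = 20.7 − 9.9 = 10.8 DD/day.
Duration = 104 / 10.8 = 9.630 ≈ 9.6 days.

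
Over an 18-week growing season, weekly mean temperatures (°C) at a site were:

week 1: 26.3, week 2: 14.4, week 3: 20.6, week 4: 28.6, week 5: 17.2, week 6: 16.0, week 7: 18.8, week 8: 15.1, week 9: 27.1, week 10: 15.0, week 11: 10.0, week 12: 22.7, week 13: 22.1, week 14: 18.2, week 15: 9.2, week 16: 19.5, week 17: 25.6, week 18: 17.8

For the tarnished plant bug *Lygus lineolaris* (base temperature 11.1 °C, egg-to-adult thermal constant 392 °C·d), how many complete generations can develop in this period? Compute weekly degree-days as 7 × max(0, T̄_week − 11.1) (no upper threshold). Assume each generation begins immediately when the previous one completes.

2 generations

Weekly DD (7 × max(0, T̄ − 11.1)): 106.4, 23.1, 66.5, 122.5, 42.7, 34.3, 53.9, 28.0, 112.0, 27.3, 0.0, 81.2, 77.0, 49.7, 0.0, 58.8, 101.5, 46.9.
Season total = 1031.8 DD.
Complete generations = ⌊1031.8 / 392⌋ = 2.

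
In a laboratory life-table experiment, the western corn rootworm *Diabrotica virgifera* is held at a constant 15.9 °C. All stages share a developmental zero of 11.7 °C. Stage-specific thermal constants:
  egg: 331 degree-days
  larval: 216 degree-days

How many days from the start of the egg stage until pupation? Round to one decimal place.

130.2 days

Daily accumulation at 15.9 °C = 15.9 − 11.7 = 4.2 DD/day.
Total K = 331 + 216 = 547 DD.
Total duration = 547 / 4.2 = 130.238 ≈ 130.2 days.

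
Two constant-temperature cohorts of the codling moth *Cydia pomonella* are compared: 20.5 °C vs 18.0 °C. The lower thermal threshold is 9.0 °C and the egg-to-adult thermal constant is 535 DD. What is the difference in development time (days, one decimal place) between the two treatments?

At 20.5 °C: 535 / (20.5 − 9.0) = 535 / 11.5 = 46.522 d.
At 18.0 °C: 535 / (18.0 − 9.0) = 535 / 9.0 = 59.444 d.
Difference = |46.522 − 59.444| = 12.923 ≈ 12.9 days.

12.9 days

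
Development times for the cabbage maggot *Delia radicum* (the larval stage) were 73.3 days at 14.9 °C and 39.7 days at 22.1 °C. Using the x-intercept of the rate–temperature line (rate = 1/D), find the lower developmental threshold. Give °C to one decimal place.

6.4 °C

Equal thermal constants: D₁(T₁ − T_b) = D₂(T₂ − T_b).
73.3·(14.9 − T_b) = 39.7·(22.1 − T_b)
T_b = (73.3·14.9 − 39.7·22.1) / (73.3 − 39.7) = 214.80 / 33.6 = 6.393 °C ≈ 6.4 °C.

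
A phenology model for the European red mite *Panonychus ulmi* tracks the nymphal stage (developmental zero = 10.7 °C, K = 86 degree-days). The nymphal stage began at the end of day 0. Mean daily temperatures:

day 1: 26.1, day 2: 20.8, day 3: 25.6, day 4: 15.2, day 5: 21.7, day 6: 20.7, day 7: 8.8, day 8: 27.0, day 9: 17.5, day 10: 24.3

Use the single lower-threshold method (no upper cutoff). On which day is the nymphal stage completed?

day 9

Daily DD above 10.7 °C: 15.4, 10.1, 14.9, 4.5, 11.0, 10.0, 0.0, 16.3, 6.8, 13.6.
Cumulative: 15.4, 25.5, 40.4, 44.9, 55.9, 65.9, 65.9, 82.2, 89.0, 102.6.
The total first reaches 86 DD on day 9.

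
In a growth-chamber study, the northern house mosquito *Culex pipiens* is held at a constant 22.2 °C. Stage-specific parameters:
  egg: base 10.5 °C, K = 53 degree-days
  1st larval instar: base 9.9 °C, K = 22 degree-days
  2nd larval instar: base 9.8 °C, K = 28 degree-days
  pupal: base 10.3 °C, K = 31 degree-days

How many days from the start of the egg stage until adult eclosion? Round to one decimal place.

egg: 53 / (22.2 − 10.5) = 53 / 11.7 = 4.530 d.
1st larval instar: 22 / (22.2 − 9.9) = 22 / 12.3 = 1.789 d.
2nd larval instar: 28 / (22.2 − 9.8) = 28 / 12.4 = 2.258 d.
pupal: 31 / (22.2 − 10.3) = 31 / 11.9 = 2.605 d.
Sum = 11.182 ≈ 11.2 days.

11.2 days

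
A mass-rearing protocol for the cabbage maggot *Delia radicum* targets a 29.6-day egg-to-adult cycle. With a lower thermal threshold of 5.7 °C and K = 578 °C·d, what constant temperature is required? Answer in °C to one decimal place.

Required daily accumulation = 578 / 29.6 = 19.527 DD/day.
T = T_base + 19.527 = 5.7 + 19.527 = 25.227 ≈ 25.2 °C.

25.2 °C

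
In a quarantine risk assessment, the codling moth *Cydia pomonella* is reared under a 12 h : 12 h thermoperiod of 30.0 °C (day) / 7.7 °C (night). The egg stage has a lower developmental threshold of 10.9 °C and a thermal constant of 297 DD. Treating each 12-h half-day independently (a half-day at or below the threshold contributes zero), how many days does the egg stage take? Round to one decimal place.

31.1 days

Day half: max(0, 30.0 − 10.9) × 0.5 = 19.1 × 0.5 = 9.55 DD.
Night half: max(0, 7.7 − 10.9) × 0.5 = 0.0 × 0.5 = 0.00 DD.
Per 24 h: 9.55 DD/day.
Duration = 297 / 9.55 = 31.099 ≈ 31.1 days.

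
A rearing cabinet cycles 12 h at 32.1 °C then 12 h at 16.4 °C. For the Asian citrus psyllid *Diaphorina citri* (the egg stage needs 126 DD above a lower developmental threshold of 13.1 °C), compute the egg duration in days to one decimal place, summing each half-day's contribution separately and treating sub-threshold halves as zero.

Day half: max(0, 32.1 − 13.1) × 0.5 = 19.0 × 0.5 = 9.50 DD.
Night half: max(0, 16.4 − 13.1) × 0.5 = 3.3 × 0.5 = 1.65 DD.
Per 24 h: 11.15 DD/day.
Duration = 126 / 11.15 = 11.300 ≈ 11.3 days.

11.3 days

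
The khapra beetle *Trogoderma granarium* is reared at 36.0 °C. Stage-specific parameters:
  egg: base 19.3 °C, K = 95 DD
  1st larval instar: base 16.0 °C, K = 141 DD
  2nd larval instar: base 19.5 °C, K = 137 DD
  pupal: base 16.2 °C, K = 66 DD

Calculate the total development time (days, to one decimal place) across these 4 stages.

24.4 days

egg: 95 / (36.0 − 19.3) = 95 / 16.7 = 5.689 d.
1st larval instar: 141 / (36.0 − 16.0) = 141 / 20.0 = 7.050 d.
2nd larval instar: 137 / (36.0 − 19.5) = 137 / 16.5 = 8.303 d.
pupal: 66 / (36.0 − 16.2) = 66 / 19.8 = 3.333 d.
Sum = 24.375 ≈ 24.4 days.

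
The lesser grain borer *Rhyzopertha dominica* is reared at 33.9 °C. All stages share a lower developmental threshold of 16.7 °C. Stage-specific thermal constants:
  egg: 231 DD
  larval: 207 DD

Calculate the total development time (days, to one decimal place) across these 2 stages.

Daily accumulation at 33.9 °C = 33.9 − 16.7 = 17.2 DD/day.
Total K = 231 + 207 = 438 DD.
Total duration = 438 / 17.2 = 25.465 ≈ 25.5 days.

25.5 days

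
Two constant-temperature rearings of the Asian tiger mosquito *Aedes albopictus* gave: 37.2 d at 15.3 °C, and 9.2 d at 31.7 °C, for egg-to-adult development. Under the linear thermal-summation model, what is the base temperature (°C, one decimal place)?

Under the model K = D·(T − T_b), so D₁·(T₁ − T_b) = D₂·(T₂ − T_b).
37.2·(15.3 − T_b) = 9.2·(31.7 − T_b)
T_b = (37.2·15.3 − 9.2·31.7) / (37.2 − 9.2) = 277.52 / 28.0 = 9.911 °C ≈ 9.9 °C.

9.9 °C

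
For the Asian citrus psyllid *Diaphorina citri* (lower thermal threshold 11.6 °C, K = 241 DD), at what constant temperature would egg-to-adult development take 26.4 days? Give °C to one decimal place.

Required daily accumulation = 241 / 26.4 = 9.129 DD/day.
T = T_base + 9.129 = 11.6 + 9.129 = 20.729 ≈ 20.7 °C.

20.7 °C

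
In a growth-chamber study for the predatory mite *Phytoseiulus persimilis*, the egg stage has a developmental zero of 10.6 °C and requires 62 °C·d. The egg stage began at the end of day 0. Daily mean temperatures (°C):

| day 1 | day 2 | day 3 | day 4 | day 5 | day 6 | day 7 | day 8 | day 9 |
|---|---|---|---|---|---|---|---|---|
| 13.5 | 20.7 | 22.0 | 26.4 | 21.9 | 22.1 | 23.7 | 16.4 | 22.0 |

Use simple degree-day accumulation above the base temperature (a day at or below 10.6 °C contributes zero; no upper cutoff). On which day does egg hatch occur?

day 6

Daily DD above 10.6 °C: 2.9, 10.1, 11.4, 15.8, 11.3, 11.5, 13.1, 5.8, 11.4.
Cumulative: 2.9, 13.0, 24.4, 40.2, 51.5, 63.0, 76.1, 81.9, 93.3.
The total first reaches 62 DD on day 6.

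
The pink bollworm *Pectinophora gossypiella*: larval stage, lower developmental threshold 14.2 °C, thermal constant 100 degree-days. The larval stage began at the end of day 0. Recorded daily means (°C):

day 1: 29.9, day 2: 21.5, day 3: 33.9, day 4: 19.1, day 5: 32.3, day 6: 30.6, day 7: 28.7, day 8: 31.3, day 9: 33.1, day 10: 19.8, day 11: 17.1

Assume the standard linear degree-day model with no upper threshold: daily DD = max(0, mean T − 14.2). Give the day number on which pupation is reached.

day 8

Daily DD above 14.2 °C: 15.7, 7.3, 19.7, 4.9, 18.1, 16.4, 14.5, 17.1, 18.9, 5.6, 2.9.
Cumulative: 15.7, 23.0, 42.7, 47.6, 65.7, 82.1, 96.6, 113.7, 132.6, 138.2, 141.1.
The total first reaches 100 DD on day 8.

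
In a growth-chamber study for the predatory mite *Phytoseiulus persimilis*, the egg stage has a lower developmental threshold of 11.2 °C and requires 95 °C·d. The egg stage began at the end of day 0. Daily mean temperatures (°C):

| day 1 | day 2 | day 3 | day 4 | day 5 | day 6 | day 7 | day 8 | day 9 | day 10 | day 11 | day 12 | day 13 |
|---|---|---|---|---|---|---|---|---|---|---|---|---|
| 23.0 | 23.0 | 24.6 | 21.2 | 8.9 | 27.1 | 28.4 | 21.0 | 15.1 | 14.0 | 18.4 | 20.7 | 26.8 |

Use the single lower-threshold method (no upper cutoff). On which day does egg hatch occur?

day 10

Daily DD above 11.2 °C: 11.8, 11.8, 13.4, 10.0, 0.0, 15.9, 17.2, 9.8, 3.9, 2.8, 7.2, 9.5, 15.6.
Cumulative: 11.8, 23.6, 37.0, 47.0, 47.0, 62.9, 80.1, 89.9, 93.8, 96.6, 103.8, 113.3, 128.9.
The total first reaches 95 DD on day 10.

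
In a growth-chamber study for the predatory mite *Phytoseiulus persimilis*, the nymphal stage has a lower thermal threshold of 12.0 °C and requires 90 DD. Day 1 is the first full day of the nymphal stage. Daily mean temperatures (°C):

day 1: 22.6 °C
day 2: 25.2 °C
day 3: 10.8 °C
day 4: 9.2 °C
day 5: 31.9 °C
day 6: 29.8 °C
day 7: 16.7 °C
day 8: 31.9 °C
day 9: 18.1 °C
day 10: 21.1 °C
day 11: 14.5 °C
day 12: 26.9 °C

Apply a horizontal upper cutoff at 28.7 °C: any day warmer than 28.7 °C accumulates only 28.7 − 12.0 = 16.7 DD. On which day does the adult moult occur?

day 10

Daily DD above 12.0 °C (capped at 16.7): 10.6, 13.2, 0.0, 0.0, 16.7, 16.7, 4.7, 16.7, 6.1, 9.1, 2.5, 14.9.
Cumulative: 10.6, 23.8, 23.8, 23.8, 40.5, 57.2, 61.9, 78.6, 84.7, 93.8, 96.3, 111.2.
The total first reaches 90 DD on day 10.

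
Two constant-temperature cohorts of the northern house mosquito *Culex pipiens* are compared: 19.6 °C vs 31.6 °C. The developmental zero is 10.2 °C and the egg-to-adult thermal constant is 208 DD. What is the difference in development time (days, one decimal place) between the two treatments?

12.4 days

At 19.6 °C: 208 / (19.6 − 10.2) = 208 / 9.4 = 22.128 d.
At 31.6 °C: 208 / (31.6 − 10.2) = 208 / 21.4 = 9.720 d.
Difference = |22.128 − 9.720| = 12.408 ≈ 12.4 days.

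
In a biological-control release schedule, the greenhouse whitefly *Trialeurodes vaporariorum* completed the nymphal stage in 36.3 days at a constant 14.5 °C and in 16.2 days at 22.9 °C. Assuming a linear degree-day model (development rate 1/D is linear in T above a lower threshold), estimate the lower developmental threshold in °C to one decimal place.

7.7 °C

Equal thermal constants: D₁(T₁ − T_b) = D₂(T₂ − T_b).
36.3·(14.5 − T_b) = 16.2·(22.9 − T_b)
T_b = (36.3·14.5 − 16.2·22.9) / (36.3 − 16.2) = 155.37 / 20.1 = 7.730 °C ≈ 7.7 °C.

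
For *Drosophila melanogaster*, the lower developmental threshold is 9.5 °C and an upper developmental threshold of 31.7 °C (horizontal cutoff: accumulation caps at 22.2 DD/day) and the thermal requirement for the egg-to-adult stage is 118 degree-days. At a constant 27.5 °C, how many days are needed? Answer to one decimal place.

Daily accumulation = 27.5 − 9.5 = 18.0 DD/day.
Duration = 118 / 18.0 = 6.556 ≈ 6.6 days.

6.6 days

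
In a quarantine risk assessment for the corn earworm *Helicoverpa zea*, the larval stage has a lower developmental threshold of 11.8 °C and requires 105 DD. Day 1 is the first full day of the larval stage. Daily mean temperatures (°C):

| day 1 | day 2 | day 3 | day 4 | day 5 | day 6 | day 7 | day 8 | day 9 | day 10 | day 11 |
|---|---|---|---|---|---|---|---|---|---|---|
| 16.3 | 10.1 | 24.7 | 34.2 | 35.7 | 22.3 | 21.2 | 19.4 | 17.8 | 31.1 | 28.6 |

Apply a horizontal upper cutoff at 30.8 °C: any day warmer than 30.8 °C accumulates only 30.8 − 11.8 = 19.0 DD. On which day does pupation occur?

Daily DD above 11.8 °C (capped at 19.0): 4.5, 0.0, 12.9, 19.0, 19.0, 10.5, 9.4, 7.6, 6.0, 19.0, 16.8.
Cumulative: 4.5, 4.5, 17.4, 36.4, 55.4, 65.9, 75.3, 82.9, 88.9, 107.9, 124.7.
The total first reaches 105 DD on day 10.

day 10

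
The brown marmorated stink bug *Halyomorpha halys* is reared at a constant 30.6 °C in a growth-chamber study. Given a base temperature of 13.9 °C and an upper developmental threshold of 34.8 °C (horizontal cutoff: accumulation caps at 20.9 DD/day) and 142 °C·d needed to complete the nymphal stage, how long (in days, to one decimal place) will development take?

Daily accumulation = 30.6 − 13.9 = 16.7 DD/day.
Duration = 142 / 16.7 = 8.503 ≈ 8.5 days.

8.5 days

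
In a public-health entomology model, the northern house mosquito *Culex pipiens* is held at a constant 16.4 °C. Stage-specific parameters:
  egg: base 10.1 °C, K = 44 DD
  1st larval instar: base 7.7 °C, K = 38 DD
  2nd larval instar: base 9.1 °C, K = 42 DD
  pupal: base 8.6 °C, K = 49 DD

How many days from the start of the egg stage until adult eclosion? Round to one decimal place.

egg: 44 / (16.4 − 10.1) = 44 / 6.3 = 6.984 d.
1st larval instar: 38 / (16.4 − 7.7) = 38 / 8.7 = 4.368 d.
2nd larval instar: 42 / (16.4 − 9.1) = 42 / 7.3 = 5.753 d.
pupal: 49 / (16.4 − 8.6) = 49 / 7.8 = 6.282 d.
Sum = 23.387 ≈ 23.4 days.

23.4 days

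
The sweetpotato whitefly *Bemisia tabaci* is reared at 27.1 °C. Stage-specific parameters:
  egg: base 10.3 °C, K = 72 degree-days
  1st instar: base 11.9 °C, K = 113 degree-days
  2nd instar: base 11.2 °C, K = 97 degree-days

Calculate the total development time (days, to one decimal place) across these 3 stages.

17.8 days

egg: 72 / (27.1 − 10.3) = 72 / 16.8 = 4.286 d.
1st instar: 113 / (27.1 − 11.9) = 113 / 15.2 = 7.434 d.
2nd instar: 97 / (27.1 − 11.2) = 97 / 15.9 = 6.101 d.
Sum = 17.821 ≈ 17.8 days.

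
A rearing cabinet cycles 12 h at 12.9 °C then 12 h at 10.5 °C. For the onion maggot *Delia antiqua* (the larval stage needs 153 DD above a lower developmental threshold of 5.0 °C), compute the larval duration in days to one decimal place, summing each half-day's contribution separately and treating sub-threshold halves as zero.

22.8 days

Day half: max(0, 12.9 − 5.0) × 0.5 = 7.9 × 0.5 = 3.95 DD.
Night half: max(0, 10.5 − 5.0) × 0.5 = 5.5 × 0.5 = 2.75 DD.
Per 24 h: 6.70 DD/day.
Duration = 153 / 6.70 = 22.836 ≈ 22.8 days.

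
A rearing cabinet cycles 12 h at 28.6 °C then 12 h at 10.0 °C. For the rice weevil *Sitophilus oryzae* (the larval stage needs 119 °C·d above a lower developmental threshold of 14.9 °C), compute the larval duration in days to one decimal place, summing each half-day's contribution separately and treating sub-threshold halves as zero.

Day half: max(0, 28.6 − 14.9) × 0.5 = 13.7 × 0.5 = 6.85 DD.
Night half: max(0, 10.0 − 14.9) × 0.5 = 0.0 × 0.5 = 0.00 DD.
Per 24 h: 6.85 DD/day.
Duration = 119 / 6.85 = 17.372 ≈ 17.4 days.

17.4 days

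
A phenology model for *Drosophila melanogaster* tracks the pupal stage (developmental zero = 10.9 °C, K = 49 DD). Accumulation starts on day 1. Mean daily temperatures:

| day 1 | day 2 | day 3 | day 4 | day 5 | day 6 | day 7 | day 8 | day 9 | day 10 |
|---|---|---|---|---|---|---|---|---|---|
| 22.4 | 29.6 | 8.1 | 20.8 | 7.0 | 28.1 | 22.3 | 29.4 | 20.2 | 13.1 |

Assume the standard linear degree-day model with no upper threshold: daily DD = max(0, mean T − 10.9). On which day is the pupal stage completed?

day 6

Daily DD above 10.9 °C: 11.5, 18.7, 0.0, 9.9, 0.0, 17.2, 11.4, 18.5, 9.3, 2.2.
Cumulative: 11.5, 30.2, 30.2, 40.1, 40.1, 57.3, 68.7, 87.2, 96.5, 98.7.
The total first reaches 49 DD on day 6.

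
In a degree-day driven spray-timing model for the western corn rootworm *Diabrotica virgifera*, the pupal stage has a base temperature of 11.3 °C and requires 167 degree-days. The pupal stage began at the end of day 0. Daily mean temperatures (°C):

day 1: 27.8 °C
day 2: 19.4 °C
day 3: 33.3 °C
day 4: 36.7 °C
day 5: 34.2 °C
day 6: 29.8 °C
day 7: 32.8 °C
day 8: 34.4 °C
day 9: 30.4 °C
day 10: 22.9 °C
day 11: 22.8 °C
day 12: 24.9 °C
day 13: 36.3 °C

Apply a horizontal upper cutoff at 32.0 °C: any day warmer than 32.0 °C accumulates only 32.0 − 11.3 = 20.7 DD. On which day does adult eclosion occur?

Daily DD above 11.3 °C (capped at 20.7): 16.5, 8.1, 20.7, 20.7, 20.7, 18.5, 20.7, 20.7, 19.1, 11.6, 11.5, 13.6, 20.7.
Cumulative: 16.5, 24.6, 45.3, 66.0, 86.7, 105.2, 125.9, 146.6, 165.7, 177.3, 188.8, 202.4, 223.1.
The total first reaches 167 DD on day 10.

day 10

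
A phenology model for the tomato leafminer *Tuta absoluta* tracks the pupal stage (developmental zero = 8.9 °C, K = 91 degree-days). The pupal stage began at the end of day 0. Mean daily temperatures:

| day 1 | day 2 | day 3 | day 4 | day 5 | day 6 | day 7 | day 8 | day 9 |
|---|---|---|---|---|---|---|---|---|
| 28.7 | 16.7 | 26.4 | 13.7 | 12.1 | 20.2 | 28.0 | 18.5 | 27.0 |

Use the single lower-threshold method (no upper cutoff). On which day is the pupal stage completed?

Daily DD above 8.9 °C: 19.8, 7.8, 17.5, 4.8, 3.2, 11.3, 19.1, 9.6, 18.1.
Cumulative: 19.8, 27.6, 45.1, 49.9, 53.1, 64.4, 83.5, 93.1, 111.2.
The total first reaches 91 DD on day 8.

day 8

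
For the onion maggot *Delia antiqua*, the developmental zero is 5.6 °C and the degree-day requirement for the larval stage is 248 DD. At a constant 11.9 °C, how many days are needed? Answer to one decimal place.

Daily accumulation = 11.9 − 5.6 = 6.3 DD/day.
Duration = 248 / 6.3 = 39.365 ≈ 39.4 days.

39.4 days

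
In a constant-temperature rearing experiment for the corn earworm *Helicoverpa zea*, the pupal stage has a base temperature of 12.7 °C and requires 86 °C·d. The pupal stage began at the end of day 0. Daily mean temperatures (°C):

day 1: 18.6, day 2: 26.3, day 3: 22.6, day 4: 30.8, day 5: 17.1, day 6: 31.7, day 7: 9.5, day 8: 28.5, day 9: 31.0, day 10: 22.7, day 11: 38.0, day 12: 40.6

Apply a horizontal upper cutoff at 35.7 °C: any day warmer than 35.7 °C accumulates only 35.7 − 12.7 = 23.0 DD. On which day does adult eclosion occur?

Daily DD above 12.7 °C (capped at 23.0): 5.9, 13.6, 9.9, 18.1, 4.4, 19.0, 0.0, 15.8, 18.3, 10.0, 23.0, 23.0.
Cumulative: 5.9, 19.5, 29.4, 47.5, 51.9, 70.9, 70.9, 86.7, 105.0, 115.0, 138.0, 161.0.
The total first reaches 86 DD on day 8.

day 8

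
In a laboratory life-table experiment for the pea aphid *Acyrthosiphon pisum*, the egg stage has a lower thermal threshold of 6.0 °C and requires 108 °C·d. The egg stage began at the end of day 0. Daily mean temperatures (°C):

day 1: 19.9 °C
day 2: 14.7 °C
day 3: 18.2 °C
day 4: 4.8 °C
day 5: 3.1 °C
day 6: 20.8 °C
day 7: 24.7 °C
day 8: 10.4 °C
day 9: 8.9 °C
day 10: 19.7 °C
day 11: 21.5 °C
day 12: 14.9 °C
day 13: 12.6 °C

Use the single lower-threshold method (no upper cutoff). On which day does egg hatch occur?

Daily DD above 6.0 °C: 13.9, 8.7, 12.2, 0.0, 0.0, 14.8, 18.7, 4.4, 2.9, 13.7, 15.5, 8.9, 6.6.
Cumulative: 13.9, 22.6, 34.8, 34.8, 34.8, 49.6, 68.3, 72.7, 75.6, 89.3, 104.8, 113.7, 120.3.
The total first reaches 108 DD on day 12.

day 12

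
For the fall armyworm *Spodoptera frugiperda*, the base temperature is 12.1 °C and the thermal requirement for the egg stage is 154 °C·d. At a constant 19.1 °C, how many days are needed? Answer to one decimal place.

Daily accumulation = 19.1 − 12.1 = 7.0 DD/day.
Duration = 154 / 7.0 = 22.000 ≈ 22.0 days.

22.0 days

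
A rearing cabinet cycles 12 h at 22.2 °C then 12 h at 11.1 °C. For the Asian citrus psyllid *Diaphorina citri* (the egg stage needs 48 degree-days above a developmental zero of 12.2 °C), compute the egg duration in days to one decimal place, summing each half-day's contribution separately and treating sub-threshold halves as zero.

9.6 days

Day half: max(0, 22.2 − 12.2) × 0.5 = 10.0 × 0.5 = 5.00 DD.
Night half: max(0, 11.1 − 12.2) × 0.5 = 0.0 × 0.5 = 0.00 DD.
Per 24 h: 5.00 DD/day.
Duration = 48 / 5.00 = 9.600 ≈ 9.6 days.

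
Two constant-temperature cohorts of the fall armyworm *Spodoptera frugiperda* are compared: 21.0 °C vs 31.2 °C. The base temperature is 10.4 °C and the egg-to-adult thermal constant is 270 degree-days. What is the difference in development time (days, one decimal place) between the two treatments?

12.5 days

At 21.0 °C: 270 / (21.0 − 10.4) = 270 / 10.6 = 25.472 d.
At 31.2 °C: 270 / (31.2 − 10.4) = 270 / 20.8 = 12.981 d.
Difference = |25.472 − 12.981| = 12.491 ≈ 12.5 days.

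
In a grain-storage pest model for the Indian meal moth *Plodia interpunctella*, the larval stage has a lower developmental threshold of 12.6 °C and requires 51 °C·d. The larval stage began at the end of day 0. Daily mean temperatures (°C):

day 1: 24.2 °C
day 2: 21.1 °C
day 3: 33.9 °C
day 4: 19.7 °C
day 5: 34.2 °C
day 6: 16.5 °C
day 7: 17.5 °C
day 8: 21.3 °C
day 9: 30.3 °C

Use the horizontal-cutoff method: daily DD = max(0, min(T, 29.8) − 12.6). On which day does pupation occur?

Daily DD above 12.6 °C (capped at 17.2): 11.6, 8.5, 17.2, 7.1, 17.2, 3.9, 4.9, 8.7, 17.2.
Cumulative: 11.6, 20.1, 37.3, 44.4, 61.6, 65.5, 70.4, 79.1, 96.3.
The total first reaches 51 DD on day 5.

day 5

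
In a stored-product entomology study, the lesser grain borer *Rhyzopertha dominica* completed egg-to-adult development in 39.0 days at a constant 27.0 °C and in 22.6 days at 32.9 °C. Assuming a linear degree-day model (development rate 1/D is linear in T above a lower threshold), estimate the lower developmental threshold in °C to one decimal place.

Equal thermal constants: D₁(T₁ − T_b) = D₂(T₂ − T_b).
39.0·(27.0 − T_b) = 22.6·(32.9 − T_b)
T_b = (39.0·27.0 − 22.6·32.9) / (39.0 − 22.6) = 309.46 / 16.4 = 18.870 °C ≈ 18.9 °C.

18.9 °C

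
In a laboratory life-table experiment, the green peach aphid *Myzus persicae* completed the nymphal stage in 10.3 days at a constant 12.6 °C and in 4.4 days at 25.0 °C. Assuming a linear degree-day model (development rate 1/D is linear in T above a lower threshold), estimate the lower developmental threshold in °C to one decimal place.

3.4 °C

Equal thermal constants: D₁(T₁ − T_b) = D₂(T₂ − T_b).
10.3·(12.6 − T_b) = 4.4·(25.0 − T_b)
T_b = (10.3·12.6 − 4.4·25.0) / (10.3 − 4.4) = 19.78 / 5.9 = 3.353 °C ≈ 3.4 °C.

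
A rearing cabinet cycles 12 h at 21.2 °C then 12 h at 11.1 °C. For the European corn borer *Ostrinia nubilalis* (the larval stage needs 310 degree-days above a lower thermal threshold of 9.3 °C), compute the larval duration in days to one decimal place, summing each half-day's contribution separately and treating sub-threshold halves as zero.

Day half: max(0, 21.2 − 9.3) × 0.5 = 11.9 × 0.5 = 5.95 DD.
Night half: max(0, 11.1 − 9.3) × 0.5 = 1.8 × 0.5 = 0.90 DD.
Per 24 h: 6.85 DD/day.
Duration = 310 / 6.85 = 45.255 ≈ 45.3 days.

45.3 days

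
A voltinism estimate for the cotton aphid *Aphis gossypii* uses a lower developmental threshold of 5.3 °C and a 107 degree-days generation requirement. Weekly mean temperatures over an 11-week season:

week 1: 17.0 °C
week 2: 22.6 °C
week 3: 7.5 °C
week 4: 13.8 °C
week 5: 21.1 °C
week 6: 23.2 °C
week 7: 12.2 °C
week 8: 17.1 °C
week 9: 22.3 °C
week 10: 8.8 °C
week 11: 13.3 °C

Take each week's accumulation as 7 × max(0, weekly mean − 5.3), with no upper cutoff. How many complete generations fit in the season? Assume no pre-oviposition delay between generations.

7 generations

Weekly DD (7 × max(0, T̄ − 5.3)): 81.9, 121.1, 15.4, 59.5, 110.6, 125.3, 48.3, 82.6, 119.0, 24.5, 56.0.
Season total = 844.2 DD.
Complete generations = ⌊844.2 / 107⌋ = 7.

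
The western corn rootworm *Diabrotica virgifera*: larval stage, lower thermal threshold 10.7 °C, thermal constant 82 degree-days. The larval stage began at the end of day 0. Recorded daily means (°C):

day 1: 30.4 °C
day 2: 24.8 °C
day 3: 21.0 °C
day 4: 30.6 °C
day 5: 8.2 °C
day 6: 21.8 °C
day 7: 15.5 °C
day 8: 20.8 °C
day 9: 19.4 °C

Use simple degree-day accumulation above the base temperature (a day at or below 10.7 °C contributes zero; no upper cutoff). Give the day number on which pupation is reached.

Daily DD above 10.7 °C: 19.7, 14.1, 10.3, 19.9, 0.0, 11.1, 4.8, 10.1, 8.7.
Cumulative: 19.7, 33.8, 44.1, 64.0, 64.0, 75.1, 79.9, 90.0, 98.7.
The total first reaches 82 DD on day 8.

day 8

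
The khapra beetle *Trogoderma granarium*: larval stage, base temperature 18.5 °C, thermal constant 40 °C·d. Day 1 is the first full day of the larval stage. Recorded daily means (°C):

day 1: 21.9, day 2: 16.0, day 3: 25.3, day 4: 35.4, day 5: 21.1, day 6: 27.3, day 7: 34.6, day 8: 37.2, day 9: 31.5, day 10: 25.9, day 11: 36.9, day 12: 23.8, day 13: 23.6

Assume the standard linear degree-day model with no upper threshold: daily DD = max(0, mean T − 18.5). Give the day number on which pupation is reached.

day 7

Daily DD above 18.5 °C: 3.4, 0.0, 6.8, 16.9, 2.6, 8.8, 16.1, 18.7, 13.0, 7.4, 18.4, 5.3, 5.1.
Cumulative: 3.4, 3.4, 10.2, 27.1, 29.7, 38.5, 54.6, 73.3, 86.3, 93.7, 112.1, 117.4, 122.5.
The total first reaches 40 DD on day 7.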